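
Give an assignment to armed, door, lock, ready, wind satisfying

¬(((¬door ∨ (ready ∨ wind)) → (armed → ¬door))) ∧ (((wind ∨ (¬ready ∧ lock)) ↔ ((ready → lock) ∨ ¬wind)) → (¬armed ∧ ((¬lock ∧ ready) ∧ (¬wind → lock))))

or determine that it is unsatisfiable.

armed = True; door = True; lock = False; ready = True; wind = True

  ¬(((¬door ∨ (ready ∨ wind)) → (armed → ¬door))) = True
    (¬door ∨ (ready ∨ wind)) → (armed → ¬door) = False
      ¬door ∨ (ready ∨ wind) = True
        ¬door = False
        ready ∨ wind = True
      armed → ¬door = False
        ¬door = False
  ((wind ∨ (¬ready ∧ lock)) ↔ ((ready → lock) ∨ ¬wind)) → (¬armed ∧ ((¬lock ∧ ready) ∧ (¬wind → lock))) = True
    (wind ∨ (¬ready ∧ lock)) ↔ ((ready → lock) ∨ ¬wind) = False
      wind ∨ (¬ready ∧ lock) = True
        ¬ready ∧ lock = False
          ¬ready = False
      (ready → lock) ∨ ¬wind = False
        ready → lock = False
        ¬wind = False
    ¬armed ∧ ((¬lock ∧ ready) ∧ (¬wind → lock)) = False
      ¬armed = False
      (¬lock ∧ ready) ∧ (¬wind → lock) = True
        ¬lock ∧ ready = True
          ¬lock = True
        ¬wind → lock = True
          ¬wind = False
Both conjuncts True, so the formula holds.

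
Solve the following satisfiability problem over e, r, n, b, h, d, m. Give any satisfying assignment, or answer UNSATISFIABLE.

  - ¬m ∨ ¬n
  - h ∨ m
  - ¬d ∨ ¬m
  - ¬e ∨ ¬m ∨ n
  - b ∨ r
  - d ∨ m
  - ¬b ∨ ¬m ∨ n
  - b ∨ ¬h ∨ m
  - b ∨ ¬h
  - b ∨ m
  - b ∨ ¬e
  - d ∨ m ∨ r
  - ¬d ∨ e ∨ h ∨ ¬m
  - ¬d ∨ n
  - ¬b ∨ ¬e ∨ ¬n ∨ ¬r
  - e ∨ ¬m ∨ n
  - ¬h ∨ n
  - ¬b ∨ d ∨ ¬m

e = False, r = True, n = True, b = True, h = True, d = True, m = False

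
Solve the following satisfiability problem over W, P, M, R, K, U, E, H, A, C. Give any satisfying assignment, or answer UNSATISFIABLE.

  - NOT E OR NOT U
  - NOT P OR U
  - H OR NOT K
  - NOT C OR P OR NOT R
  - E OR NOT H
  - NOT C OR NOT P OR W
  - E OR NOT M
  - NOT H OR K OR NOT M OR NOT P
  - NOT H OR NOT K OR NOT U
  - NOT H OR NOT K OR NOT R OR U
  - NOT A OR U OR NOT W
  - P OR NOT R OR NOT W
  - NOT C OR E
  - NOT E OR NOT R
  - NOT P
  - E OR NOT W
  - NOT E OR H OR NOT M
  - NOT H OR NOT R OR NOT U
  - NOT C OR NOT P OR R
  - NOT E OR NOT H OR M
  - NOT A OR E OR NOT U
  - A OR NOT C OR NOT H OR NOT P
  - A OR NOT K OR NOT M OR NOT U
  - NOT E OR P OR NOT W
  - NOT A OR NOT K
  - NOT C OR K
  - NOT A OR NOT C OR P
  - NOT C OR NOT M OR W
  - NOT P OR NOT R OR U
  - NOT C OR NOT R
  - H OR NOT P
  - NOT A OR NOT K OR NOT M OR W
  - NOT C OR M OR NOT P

Unit clause (NOT P) forces P = False.
Try W = True:
  (P OR NOT R OR NOT W) forces R = False.
  (E OR NOT W) forces E = True.
  clause (NOT E OR P OR NOT W) is falsified — backtrack.
So W = False.
Set M = False.
Set R = True.
  then (NOT C OR P OR NOT R) forces C = False.
  then (NOT E OR NOT R) forces E = False.
  then (E OR NOT H) forces H = False.
  then (H OR NOT K) forces K = False.
Set U = False.
Set A = True.
All clauses satisfied.

W = False, P = False, M = False, R = True, K = False, U = False, E = False, H = False, A = True, C = False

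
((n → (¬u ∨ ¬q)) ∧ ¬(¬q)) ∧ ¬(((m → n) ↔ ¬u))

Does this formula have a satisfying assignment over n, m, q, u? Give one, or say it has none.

n=F, m=T, q=T, u=F

  (n → (¬u ∨ ¬q)) ∧ ¬(¬q) = True
    n → (¬u ∨ ¬q) = True
      ¬u ∨ ¬q = True
        ¬u = True
        ¬q = False
    ¬(¬q) = True
      ¬q = False
  ¬(((m → n) ↔ ¬u)) = True
    (m → n) ↔ ¬u = False
      m → n = False
      ¬u = True
Both conjuncts True, so the formula holds.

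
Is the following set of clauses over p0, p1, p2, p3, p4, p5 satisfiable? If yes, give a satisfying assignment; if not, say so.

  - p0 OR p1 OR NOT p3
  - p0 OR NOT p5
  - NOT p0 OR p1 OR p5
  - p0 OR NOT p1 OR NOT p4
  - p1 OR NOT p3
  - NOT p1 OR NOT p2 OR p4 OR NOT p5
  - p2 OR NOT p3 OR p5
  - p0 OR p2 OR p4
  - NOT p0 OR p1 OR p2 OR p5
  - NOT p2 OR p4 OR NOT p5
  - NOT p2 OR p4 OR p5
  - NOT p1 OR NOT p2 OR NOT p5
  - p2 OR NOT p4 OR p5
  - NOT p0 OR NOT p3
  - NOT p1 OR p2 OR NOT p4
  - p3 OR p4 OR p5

Set p0 = True.
  then (NOT p0 OR NOT p3) forces p3 = False.
Set p1 = False.
  then (NOT p0 OR p1 OR p5) forces p5 = True.
Set p2 = False.
Set p4 = True.
All clauses satisfied.

p0: True; p1: False; p2: False; p3: False; p4: True; p5: True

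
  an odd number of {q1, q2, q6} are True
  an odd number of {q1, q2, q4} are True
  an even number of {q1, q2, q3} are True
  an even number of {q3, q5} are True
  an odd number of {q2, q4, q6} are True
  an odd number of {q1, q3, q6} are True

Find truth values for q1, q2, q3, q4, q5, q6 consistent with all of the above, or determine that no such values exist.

q1: False; q2: True; q3: True; q4: False; q5: True; q6: False

{q1, q2, q6}: 1 true → odd ✓
{q1, q2, q4}: 1 true → odd ✓
{q1, q2, q3}: 2 true → even ✓
{q3, q5}: 2 true → even ✓
{q2, q4, q6}: 1 true → odd ✓
{q1, q3, q6}: 1 true → odd ✓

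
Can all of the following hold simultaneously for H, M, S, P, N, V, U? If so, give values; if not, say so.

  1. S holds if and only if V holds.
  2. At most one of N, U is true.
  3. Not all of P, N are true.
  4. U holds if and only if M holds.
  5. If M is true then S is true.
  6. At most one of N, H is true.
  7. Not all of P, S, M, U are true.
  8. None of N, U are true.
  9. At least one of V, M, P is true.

H = False, M = False, S = True, P = True, N = False, V = True, U = False

  (1) S=T, V=T — same ✓
  (2) {N, U}: 0 true — at most one ✓
  (3) {P, N}: 1/2 true — not all ✓
  (4) U=F, M=F — same ✓
  (5) M=F ⇒ S: vacuous ✓
  (6) {N, H}: 0 true — at most one ✓
  (7) {P, S, M, U}: 2/4 true — not all ✓
  (8) {N, U}: 0 true — none ✓
  (9) {V, M, P}: 2 true — at least one ✓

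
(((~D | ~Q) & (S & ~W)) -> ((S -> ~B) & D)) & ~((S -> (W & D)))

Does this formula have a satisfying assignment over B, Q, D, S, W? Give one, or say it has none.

B = True, Q = True, D = False, S = True, W = True

  ((~D | ~Q) & (S & ~W)) -> ((S -> ~B) & D) = True
    (~D | ~Q) & (S & ~W) = False
      ~D | ~Q = True
        ~D = True
        ~Q = False
      S & ~W = False
        ~W = False
    (S -> ~B) & D = False
      S -> ~B = False
        ~B = False
  ~((S -> (W & D))) = True
    S -> (W & D) = False
      W & D = False
Both conjuncts True, so the formula holds.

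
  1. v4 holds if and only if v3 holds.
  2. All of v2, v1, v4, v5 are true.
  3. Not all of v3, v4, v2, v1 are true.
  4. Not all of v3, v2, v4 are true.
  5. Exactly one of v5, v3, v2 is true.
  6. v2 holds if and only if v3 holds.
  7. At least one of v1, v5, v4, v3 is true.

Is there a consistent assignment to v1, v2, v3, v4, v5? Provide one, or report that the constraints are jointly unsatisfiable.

Case v5 = True:
  (2) forces v2 = True.
  Constraint (5) is violated (v5=T, v2=T) — contradiction.
Case v5 = False:
  Constraint (2) is violated (v5=F) — contradiction.
Both cases fail — unsatisfiable.

No satisfying assignment exists.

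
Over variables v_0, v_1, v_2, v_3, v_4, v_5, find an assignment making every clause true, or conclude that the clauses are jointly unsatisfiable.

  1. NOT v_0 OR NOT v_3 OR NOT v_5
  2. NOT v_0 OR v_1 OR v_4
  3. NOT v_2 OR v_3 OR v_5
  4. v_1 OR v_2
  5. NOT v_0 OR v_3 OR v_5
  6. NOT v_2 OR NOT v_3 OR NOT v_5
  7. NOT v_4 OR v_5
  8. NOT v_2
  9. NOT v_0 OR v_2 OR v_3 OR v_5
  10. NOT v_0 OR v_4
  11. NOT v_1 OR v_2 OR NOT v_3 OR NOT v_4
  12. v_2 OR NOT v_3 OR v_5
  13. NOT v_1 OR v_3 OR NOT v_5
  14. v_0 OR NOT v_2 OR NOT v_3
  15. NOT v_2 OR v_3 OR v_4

v_0 = False, v_1 = True, v_2 = False, v_3 = True, v_4 = False, v_5 = True

Unit clause (NOT v_2) forces v_2 = False.
In (v_1 OR v_2) only v_1 is left, so v_1 = True.
Set v_0 = False.
Set v_3 = True.
  then (NOT v_1 OR v_2 OR NOT v_3 OR NOT v_4) forces v_4 = False.
  then (v_2 OR NOT v_3 OR v_5) forces v_5 = True.
All clauses satisfied.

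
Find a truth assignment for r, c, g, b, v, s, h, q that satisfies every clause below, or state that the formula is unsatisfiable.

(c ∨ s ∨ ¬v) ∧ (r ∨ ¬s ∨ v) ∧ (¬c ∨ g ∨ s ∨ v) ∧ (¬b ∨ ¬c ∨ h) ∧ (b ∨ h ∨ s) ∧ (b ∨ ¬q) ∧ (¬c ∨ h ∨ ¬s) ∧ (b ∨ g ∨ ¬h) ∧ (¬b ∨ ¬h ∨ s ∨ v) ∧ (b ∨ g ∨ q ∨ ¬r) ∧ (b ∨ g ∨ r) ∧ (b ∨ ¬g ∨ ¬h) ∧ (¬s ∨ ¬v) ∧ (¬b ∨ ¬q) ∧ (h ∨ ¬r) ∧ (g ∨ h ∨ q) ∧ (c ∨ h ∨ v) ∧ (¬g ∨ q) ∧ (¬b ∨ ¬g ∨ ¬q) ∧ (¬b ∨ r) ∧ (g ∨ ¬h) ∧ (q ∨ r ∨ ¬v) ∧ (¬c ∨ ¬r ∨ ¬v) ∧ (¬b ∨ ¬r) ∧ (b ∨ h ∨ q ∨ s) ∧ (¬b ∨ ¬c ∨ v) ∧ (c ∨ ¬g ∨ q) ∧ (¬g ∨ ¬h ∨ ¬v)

UNSATISFIABLE

Case q = True:
  (b ∨ ¬q) forces b = True.
  Clause (¬b ∨ ¬q) is falsified — contradiction.
Case q = False:
  (¬g ∨ q) forces g = False.
  (g ∨ h ∨ q) forces h = True.
  Clause (g ∨ ¬h) is falsified — contradiction.
Both cases fail, so the formula is unsatisfiable.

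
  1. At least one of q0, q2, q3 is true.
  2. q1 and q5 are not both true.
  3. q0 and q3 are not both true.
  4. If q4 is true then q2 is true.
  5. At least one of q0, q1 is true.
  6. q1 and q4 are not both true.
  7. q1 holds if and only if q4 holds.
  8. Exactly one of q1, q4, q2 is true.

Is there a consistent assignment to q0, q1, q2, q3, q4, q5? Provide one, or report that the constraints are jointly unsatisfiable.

q0: True, q1: False, q2: True, q3: False, q4: False, q5: True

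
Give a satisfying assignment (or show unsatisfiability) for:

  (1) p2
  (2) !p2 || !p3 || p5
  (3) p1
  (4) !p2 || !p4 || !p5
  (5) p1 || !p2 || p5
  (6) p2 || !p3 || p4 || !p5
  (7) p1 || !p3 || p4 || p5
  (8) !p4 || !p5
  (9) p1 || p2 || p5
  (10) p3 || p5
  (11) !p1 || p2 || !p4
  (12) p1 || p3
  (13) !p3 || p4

p1 = True, p2 = True, p3 = False, p4 = False, p5 = True

Unit clause (p2) forces p2 = True.
Unit clause (p1) forces p1 = True.
Try p3 = True:
  (!p2 || !p3 || p5) forces p5 = True.
  (!p2 || !p4 || !p5) forces p4 = False.
  clause (!p3 || p4) is falsified — backtrack.
So p3 = False.
  then (p3 || p5) forces p5 = True.
  then (!p2 || !p4 || !p5) forces p4 = False.
All clauses satisfied.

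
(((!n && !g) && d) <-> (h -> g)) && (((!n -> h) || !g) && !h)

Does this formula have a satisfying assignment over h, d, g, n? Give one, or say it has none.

h=F, d=T, g=F, n=F

  ((!n && !g) && d) <-> (h -> g) = True
    (!n && !g) && d = True
      !n && !g = True
        !n = True
        !g = True
    h -> g = True
  ((!n -> h) || !g) && !h = True
    (!n -> h) || !g = True
      !n -> h = False
        !n = True
      !g = True
    !h = True
Both conjuncts True, so the formula holds.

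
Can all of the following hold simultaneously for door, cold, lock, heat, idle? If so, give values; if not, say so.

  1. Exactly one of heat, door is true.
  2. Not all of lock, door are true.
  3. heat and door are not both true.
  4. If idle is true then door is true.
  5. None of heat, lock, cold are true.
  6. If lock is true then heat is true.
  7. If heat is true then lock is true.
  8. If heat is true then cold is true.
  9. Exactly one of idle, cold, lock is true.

door=T, cold=F, lock=F, heat=F, idle=T

  (1) {heat, door}: 1 true — exactly one ✓
  (2) {lock, door}: 1/2 true — not all ✓
  (3) heat=F, door=T — not both ✓
  (4) idle=T ⇒ door: T ✓
  (5) {heat, lock, cold}: 0 true — none ✓
  (6) lock=F ⇒ heat: vacuous ✓
  (7) heat=F ⇒ lock: vacuous ✓
  (8) heat=F ⇒ cold: vacuous ✓
  (9) {idle, cold, lock}: 1 true — exactly one ✓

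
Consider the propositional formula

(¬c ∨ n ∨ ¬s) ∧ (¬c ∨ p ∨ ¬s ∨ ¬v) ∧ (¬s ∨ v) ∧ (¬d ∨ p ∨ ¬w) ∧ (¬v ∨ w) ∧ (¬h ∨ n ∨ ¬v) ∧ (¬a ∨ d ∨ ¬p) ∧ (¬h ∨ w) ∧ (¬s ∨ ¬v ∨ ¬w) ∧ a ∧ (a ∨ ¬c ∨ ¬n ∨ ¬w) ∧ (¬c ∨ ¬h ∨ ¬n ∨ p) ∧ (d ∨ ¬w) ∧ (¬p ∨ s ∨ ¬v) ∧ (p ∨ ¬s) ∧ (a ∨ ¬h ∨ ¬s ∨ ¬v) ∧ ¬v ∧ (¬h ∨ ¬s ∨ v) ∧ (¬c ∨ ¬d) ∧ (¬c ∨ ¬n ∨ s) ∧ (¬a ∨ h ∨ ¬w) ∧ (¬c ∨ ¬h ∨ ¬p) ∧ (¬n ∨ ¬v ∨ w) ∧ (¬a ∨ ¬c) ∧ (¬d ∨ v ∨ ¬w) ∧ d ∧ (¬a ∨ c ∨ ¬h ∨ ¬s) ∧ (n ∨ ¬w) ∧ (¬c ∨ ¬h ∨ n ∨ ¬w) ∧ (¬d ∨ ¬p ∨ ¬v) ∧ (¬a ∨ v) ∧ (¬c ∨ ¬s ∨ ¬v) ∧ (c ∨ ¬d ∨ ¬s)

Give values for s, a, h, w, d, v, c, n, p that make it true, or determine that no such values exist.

No satisfying assignment exists.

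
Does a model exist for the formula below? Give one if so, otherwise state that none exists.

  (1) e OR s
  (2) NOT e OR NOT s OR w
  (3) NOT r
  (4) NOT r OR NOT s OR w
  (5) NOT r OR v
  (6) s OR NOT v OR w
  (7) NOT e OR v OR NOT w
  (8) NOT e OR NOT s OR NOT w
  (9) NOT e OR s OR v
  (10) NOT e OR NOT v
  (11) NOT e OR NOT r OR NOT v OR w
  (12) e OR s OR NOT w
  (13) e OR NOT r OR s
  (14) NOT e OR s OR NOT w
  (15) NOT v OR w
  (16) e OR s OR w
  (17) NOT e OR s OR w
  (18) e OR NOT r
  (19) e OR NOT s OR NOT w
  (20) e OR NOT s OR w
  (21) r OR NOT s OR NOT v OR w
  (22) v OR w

Case e = True:
  (NOT r) forces r = False.
  (NOT e OR NOT v) forces v = False.
  (NOT e OR v OR NOT w) forces w = False.
  Clause (v OR w) is falsified — contradiction.
Case e = False:
  (e OR s) forces s = True.
  (NOT r) forces r = False.
  (e OR NOT s OR NOT w) forces w = False.
  Clause (e OR NOT s OR w) is falsified — contradiction.
Both cases fail, so the formula is unsatisfiable.

Unsatisfiable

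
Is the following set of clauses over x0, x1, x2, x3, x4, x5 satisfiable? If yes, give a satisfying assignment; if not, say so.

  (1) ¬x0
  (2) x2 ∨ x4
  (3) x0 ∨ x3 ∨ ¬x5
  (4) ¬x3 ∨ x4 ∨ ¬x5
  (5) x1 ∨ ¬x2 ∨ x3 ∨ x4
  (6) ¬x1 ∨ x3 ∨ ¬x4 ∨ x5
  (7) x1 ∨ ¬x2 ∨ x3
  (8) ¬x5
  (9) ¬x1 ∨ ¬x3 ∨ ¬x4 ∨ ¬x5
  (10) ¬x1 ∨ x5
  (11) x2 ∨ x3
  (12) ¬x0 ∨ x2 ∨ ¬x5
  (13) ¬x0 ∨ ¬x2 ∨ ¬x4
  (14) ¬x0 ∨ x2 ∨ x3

x0: False; x1: False; x2: False; x3: True; x4: True; x5: False

Unit clause (¬x0) forces x0 = False.
Unit clause (¬x5) forces x5 = False.
In (¬x1 ∨ x5) only ¬x1 is left, so x1 = False.
Set x2 = False.
  then (x2 ∨ x4) forces x4 = True.
  then (x2 ∨ x3) forces x3 = True.
All clauses satisfied.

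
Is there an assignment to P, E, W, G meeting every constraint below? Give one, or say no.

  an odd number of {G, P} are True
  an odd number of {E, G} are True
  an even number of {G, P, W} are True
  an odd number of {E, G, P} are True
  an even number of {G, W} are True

P=F, E=F, W=T, G=T

{G, P}: 1 true → odd ✓
{E, G}: 1 true → odd ✓
{G, P, W}: 2 true → even ✓
{E, G, P}: 1 true → odd ✓
{G, W}: 2 true → even ✓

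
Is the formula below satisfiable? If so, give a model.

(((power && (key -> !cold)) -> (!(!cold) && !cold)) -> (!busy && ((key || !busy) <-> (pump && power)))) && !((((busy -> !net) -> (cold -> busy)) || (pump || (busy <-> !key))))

busy=F, net=F, power=T, key=F, cold=T, pump=F

  ((power && (key -> !cold)) -> (!(!cold) && !cold)) -> (!busy && ((key || !busy) <-> (pump && power))) = True
    (power && (key -> !cold)) -> (!(!cold) && !cold) = False
      power && (key -> !cold) = True
        key -> !cold = True
          !cold = False
      !(!cold) && !cold = False
        !(!cold) = True
          !cold = False
        !cold = False
    !busy && ((key || !busy) <-> (pump && power)) = False
      !busy = True
      (key || !busy) <-> (pump && power) = False
        key || !busy = True
          !busy = True
        pump && power = False
  !((((busy -> !net) -> (cold -> busy)) || (pump || (busy <-> !key)))) = True
    ((busy -> !net) -> (cold -> busy)) || (pump || (busy <-> !key)) = False
      (busy -> !net) -> (cold -> busy) = False
        busy -> !net = True
          !net = True
        cold -> busy = False
      pump || (busy <-> !key) = False
        busy <-> !key = False
          !key = True
Both conjuncts True, so the formula holds.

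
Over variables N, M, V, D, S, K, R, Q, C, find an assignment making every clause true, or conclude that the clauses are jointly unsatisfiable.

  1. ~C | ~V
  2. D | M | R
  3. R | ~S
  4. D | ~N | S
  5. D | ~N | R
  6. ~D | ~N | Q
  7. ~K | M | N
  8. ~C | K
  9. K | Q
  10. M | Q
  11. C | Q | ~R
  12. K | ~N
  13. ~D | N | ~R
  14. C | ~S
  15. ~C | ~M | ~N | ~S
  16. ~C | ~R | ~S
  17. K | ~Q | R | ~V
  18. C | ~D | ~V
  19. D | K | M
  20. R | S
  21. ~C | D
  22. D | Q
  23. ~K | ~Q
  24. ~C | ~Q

N=F, M=T, V=T, D=F, S=F, K=F, R=T, Q=T, C=F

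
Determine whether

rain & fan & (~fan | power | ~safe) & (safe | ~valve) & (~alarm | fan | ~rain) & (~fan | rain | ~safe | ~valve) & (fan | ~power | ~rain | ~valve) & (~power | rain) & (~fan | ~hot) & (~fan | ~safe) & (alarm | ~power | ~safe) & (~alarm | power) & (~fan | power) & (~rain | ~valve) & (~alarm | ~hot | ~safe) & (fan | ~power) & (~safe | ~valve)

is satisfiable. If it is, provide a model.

safe=F, power=T, fan=T, alarm=F, hot=F, valve=F, rain=T

Unit clause (rain) forces rain = True.
Unit clause (fan) forces fan = True.
In (~fan | ~hot) only ~hot is left, so hot = False.
In (~fan | ~safe) only ~safe is left, so safe = False.
In (~fan | power) only power is left, so power = True.
In (~rain | ~valve) only ~valve is left, so valve = False.
Set alarm = False.
All clauses satisfied.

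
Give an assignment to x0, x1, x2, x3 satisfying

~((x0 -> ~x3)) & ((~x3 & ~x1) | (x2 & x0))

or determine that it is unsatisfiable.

x0 = True, x1 = True, x2 = True, x3 = True

  ~((x0 -> ~x3)) = True
    x0 -> ~x3 = False
      ~x3 = False
  (~x3 & ~x1) | (x2 & x0) = True
    ~x3 & ~x1 = False
      ~x3 = False
      ~x1 = False
    x2 & x0 = True
Both conjuncts True, so the formula holds.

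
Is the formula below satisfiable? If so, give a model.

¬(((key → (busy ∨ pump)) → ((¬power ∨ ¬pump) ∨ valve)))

pump = True, busy = True, valve = False, key = False, power = True

  ¬(((key → (busy ∨ pump)) → ((¬power ∨ ¬pump) ∨ valve))) = True
    (key → (busy ∨ pump)) → ((¬power ∨ ¬pump) ∨ valve) = False
      key → (busy ∨ pump) = True
        busy ∨ pump = True
      (¬power ∨ ¬pump) ∨ valve = False
        ¬power ∨ ¬pump = False
          ¬power = False
          ¬pump = False
The formula evaluates to True.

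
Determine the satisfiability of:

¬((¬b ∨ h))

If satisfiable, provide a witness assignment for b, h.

b=T, h=F

  ¬((¬b ∨ h)) = True
    ¬b ∨ h = False
      ¬b = False
The formula evaluates to True.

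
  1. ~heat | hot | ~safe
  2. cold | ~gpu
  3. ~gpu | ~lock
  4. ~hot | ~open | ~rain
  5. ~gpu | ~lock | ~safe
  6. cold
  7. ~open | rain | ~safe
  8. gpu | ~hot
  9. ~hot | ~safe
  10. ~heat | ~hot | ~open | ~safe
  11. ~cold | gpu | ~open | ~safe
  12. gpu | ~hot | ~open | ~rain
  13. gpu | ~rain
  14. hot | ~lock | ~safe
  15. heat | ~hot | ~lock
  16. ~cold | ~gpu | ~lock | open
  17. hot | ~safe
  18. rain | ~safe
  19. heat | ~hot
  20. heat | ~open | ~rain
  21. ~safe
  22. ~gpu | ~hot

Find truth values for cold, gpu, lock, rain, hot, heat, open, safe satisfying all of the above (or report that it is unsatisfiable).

cold=T; gpu=F; lock=T; rain=F; hot=F; heat=F; open=T; safe=F

Unit clause (cold) forces cold = True.
Unit clause (~safe) forces safe = False.
Set gpu = False.
  then (gpu | ~hot) forces hot = False.
  then (gpu | ~rain) forces rain = False.
Set lock = True.
Set heat = False.
Set open = True.
All clauses satisfied.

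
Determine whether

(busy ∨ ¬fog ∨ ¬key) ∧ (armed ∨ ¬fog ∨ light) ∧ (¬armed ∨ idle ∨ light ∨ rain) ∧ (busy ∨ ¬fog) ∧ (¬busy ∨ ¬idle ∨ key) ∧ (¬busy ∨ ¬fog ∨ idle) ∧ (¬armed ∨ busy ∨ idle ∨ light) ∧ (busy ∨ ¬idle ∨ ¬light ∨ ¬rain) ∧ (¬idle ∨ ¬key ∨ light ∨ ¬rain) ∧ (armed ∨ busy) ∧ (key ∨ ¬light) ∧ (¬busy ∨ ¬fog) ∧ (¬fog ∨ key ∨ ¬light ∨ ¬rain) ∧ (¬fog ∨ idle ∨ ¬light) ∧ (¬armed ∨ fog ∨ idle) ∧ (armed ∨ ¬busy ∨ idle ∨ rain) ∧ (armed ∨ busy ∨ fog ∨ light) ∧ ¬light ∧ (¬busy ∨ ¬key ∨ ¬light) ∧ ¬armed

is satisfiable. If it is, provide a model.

rain = True, armed = False, idle = False, fog = False, light = False, busy = True, key = True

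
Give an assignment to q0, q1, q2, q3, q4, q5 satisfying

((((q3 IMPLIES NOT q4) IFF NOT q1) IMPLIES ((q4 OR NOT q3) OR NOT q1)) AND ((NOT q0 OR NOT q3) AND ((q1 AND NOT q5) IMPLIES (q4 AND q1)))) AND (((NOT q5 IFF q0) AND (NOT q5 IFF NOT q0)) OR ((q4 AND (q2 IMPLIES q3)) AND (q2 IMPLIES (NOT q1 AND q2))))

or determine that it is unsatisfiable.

q0: False, q1: False, q2: True, q3: True, q4: True, q5: True

  (((q3 IMPLIES NOT q4) IFF NOT q1) IMPLIES ((q4 OR NOT q3) OR NOT q1)) AND ((NOT q0 OR NOT q3) AND ((q1 AND NOT q5) IMPLIES (q4 AND q1))) = True
    ((q3 IMPLIES NOT q4) IFF NOT q1) IMPLIES ((q4 OR NOT q3) OR NOT q1) = True
      (q3 IMPLIES NOT q4) IFF NOT q1 = False
        q3 IMPLIES NOT q4 = False
          NOT q4 = False
        NOT q1 = True
      (q4 OR NOT q3) OR NOT q1 = True
        q4 OR NOT q3 = True
          NOT q3 = False
        NOT q1 = True
    (NOT q0 OR NOT q3) AND ((q1 AND NOT q5) IMPLIES (q4 AND q1)) = True
      NOT q0 OR NOT q3 = True
        NOT q0 = True
        NOT q3 = False
      (q1 AND NOT q5) IMPLIES (q4 AND q1) = True
        q1 AND NOT q5 = False
          NOT q5 = False
        q4 AND q1 = False
  ((NOT q5 IFF q0) AND (NOT q5 IFF NOT q0)) OR ((q4 AND (q2 IMPLIES q3)) AND (q2 IMPLIES (NOT q1 AND q2))) = True
    (NOT q5 IFF q0) AND (NOT q5 IFF NOT q0) = False
      NOT q5 IFF q0 = True
        NOT q5 = False
      NOT q5 IFF NOT q0 = False
        NOT q5 = False
        NOT q0 = True
    (q4 AND (q2 IMPLIES q3)) AND (q2 IMPLIES (NOT q1 AND q2)) = True
      q4 AND (q2 IMPLIES q3) = True
        q2 IMPLIES q3 = True
      q2 IMPLIES (NOT q1 AND q2) = True
        NOT q1 AND q2 = True
          NOT q1 = True
Both conjuncts True, so the formula holds.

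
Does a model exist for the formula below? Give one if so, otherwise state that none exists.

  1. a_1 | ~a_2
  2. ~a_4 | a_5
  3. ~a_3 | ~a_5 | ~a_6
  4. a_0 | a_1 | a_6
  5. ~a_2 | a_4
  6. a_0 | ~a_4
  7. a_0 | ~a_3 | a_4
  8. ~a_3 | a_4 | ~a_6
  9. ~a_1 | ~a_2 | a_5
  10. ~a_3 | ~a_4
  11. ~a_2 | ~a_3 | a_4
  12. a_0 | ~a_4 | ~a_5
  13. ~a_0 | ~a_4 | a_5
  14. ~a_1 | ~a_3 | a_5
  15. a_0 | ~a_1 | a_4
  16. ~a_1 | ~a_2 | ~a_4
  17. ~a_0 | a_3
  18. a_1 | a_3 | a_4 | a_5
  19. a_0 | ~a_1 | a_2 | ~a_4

a_0: True; a_1: True; a_2: False; a_3: True; a_4: False; a_5: True; a_6: False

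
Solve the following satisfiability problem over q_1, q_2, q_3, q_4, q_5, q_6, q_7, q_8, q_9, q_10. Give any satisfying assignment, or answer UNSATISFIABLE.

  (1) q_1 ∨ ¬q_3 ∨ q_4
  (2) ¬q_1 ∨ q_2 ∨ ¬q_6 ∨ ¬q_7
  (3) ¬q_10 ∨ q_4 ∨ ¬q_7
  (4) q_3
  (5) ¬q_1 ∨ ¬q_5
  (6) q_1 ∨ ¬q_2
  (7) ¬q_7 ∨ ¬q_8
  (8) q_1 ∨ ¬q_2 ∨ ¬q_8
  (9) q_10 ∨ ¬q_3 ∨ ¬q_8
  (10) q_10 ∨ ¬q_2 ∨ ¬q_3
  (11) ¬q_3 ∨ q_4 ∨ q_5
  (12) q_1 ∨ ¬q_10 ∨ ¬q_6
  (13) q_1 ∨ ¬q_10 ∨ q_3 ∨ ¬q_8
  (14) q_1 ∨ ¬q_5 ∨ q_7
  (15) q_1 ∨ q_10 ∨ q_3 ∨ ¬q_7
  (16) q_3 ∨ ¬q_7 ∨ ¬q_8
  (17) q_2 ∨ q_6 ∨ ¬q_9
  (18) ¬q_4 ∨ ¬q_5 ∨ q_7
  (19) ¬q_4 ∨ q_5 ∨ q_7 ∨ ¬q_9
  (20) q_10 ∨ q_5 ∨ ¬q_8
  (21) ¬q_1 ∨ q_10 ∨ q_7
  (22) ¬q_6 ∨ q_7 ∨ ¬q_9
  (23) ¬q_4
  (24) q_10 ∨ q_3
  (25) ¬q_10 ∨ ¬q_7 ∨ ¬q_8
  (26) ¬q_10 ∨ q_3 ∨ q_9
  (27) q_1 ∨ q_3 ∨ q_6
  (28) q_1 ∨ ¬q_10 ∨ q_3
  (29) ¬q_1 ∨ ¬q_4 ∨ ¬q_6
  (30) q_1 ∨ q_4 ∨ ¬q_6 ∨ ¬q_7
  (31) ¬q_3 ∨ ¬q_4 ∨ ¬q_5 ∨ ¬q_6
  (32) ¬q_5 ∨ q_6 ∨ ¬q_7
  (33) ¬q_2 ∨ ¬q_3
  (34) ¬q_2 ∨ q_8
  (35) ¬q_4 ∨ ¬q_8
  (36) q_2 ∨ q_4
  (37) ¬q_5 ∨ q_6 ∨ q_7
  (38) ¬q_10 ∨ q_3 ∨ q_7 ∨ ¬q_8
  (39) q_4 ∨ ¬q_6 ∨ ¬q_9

Case q_2 = True:
  (q_3) forces q_3 = True.
  Clause (¬q_2 ∨ ¬q_3) is falsified — contradiction.
Case q_2 = False:
  (q_3) forces q_3 = True.
  (¬q_4) forces q_4 = False.
  Clause (q_2 ∨ q_4) is falsified — contradiction.
Both cases fail, so the formula is unsatisfiable.

No satisfying assignment exists.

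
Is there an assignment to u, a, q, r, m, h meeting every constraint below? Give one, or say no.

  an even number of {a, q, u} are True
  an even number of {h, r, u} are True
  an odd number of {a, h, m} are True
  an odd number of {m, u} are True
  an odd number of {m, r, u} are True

u=F; a=F; q=F; r=F; m=T; h=F

{a, q, u}: 0 true → even ✓
{h, r, u}: 0 true → even ✓
{a, h, m}: 1 true → odd ✓
{m, u}: 1 true → odd ✓
{m, r, u}: 1 true → odd ✓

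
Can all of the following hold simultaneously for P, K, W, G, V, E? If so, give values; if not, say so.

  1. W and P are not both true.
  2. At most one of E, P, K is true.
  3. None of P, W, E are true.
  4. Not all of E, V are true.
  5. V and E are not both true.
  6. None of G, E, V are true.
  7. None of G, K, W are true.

P=F, K=F, W=F, G=F, V=F, E=F

  (1) W=F, P=F — not both ✓
  (2) {E, P, K}: 0 true — at most one ✓
  (3) {P, W, E}: 0 true — none ✓
  (4) {E, V}: 0/2 true — not all ✓
  (5) V=F, E=F — not both ✓
  (6) {G, E, V}: 0 true — none ✓
  (7) {G, K, W}: 0 true — none ✓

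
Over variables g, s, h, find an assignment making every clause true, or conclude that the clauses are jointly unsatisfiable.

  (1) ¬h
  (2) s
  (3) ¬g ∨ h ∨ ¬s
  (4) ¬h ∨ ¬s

g = False, s = True, h = False

Unit clause (¬h) forces h = False.
Unit clause (s) forces s = True.
In (¬g ∨ h ∨ ¬s) only ¬g is left, so g = False.
Check each clause:
  (¬h): ¬h holds.
  (s): s holds.
  (¬g ∨ h ∨ ¬s): ¬g holds.
  (¬h ∨ ¬s): ¬h holds.
All clauses satisfied.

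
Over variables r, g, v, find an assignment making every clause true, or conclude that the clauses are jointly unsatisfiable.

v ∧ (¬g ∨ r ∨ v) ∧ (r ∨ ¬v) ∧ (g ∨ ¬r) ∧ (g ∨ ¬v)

Unit clause (v) forces v = True.
In (r ∨ ¬v) only r is left, so r = True.
In (g ∨ ¬r) only g is left, so g = True.
Check each clause:
  (v): v holds.
  (¬g ∨ r ∨ v): r holds.
  (r ∨ ¬v): r holds.
  (g ∨ ¬r): g holds.
  (g ∨ ¬v): g holds.
All clauses satisfied.

r = True; g = True; v = True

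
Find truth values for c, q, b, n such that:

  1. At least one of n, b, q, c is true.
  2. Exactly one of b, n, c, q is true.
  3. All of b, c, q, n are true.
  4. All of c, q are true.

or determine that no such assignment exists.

Case c = True:
  (2) with c=T forces b = False.
  Constraint (3) is violated (b=F) — contradiction.
Case c = False:
  Constraint (3) is violated (c=F) — contradiction.
Both cases fail — unsatisfiable.

No satisfying assignment exists.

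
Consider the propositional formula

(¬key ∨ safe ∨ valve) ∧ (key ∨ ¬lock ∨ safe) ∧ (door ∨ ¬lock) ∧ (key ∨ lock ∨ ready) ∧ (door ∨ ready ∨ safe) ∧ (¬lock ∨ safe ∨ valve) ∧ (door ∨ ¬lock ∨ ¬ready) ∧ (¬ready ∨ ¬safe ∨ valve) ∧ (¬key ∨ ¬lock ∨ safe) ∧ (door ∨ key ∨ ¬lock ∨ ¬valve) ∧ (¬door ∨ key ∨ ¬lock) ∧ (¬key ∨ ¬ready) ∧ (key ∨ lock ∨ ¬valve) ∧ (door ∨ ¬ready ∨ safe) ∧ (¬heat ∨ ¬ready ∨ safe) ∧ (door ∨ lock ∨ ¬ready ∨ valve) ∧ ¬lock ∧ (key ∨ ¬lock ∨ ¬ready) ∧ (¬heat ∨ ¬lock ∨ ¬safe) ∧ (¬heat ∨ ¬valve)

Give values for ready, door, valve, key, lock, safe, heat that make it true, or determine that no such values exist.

Unit clause (¬lock) forces lock = False.
Set ready = False.
  then (key ∨ lock ∨ ready) forces key = True.
Set door = True.
Set valve = False.
  then (¬key ∨ safe ∨ valve) forces safe = True.
Set heat = False.
All clauses satisfied.

ready = False, door = True, valve = False, key = True, lock = False, safe = True, heat = False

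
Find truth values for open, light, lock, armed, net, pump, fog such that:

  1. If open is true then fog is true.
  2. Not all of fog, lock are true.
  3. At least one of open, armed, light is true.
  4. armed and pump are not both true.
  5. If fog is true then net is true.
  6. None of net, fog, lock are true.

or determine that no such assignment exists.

open=F, light=F, lock=F, armed=T, net=F, pump=F, fog=F

  (1) open=F ⇒ fog: vacuous ✓
  (2) {fog, lock}: 0/2 true — not all ✓
  (3) {open, armed, light}: 1 true — at least one ✓
  (4) armed=T, pump=F — not both ✓
  (5) fog=F ⇒ net: vacuous ✓
  (6) {net, fog, lock}: 0 true — none ✓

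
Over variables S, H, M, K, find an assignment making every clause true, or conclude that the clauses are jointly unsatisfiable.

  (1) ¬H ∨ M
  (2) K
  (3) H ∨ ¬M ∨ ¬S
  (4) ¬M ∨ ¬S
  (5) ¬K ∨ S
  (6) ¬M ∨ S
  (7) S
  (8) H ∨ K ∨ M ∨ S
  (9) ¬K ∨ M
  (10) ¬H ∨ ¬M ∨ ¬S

No satisfying assignment exists.

Case S = True:
  (K) forces K = True.
  (¬M ∨ ¬S) forces M = False.
  Clause (¬K ∨ M) is falsified — contradiction.
Case S = False:
  Clause (S) is falsified — contradiction.
Both cases fail, so the formula is unsatisfiable.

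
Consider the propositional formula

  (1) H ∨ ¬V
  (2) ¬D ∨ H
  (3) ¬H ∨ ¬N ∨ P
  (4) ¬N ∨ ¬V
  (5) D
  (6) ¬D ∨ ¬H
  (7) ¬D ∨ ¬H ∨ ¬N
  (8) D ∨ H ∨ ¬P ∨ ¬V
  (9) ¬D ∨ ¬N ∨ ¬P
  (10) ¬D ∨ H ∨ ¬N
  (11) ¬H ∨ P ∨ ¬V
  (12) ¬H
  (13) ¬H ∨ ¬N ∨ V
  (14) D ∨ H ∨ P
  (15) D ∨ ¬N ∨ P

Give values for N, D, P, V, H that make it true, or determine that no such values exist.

Case D = True:
  (¬D ∨ H) forces H = True.
  Clause (¬D ∨ ¬H) is falsified — contradiction.
Case D = False:
  Clause (D) is falsified — contradiction.
Both cases fail, so the formula is unsatisfiable.

The formula is unsatisfiable.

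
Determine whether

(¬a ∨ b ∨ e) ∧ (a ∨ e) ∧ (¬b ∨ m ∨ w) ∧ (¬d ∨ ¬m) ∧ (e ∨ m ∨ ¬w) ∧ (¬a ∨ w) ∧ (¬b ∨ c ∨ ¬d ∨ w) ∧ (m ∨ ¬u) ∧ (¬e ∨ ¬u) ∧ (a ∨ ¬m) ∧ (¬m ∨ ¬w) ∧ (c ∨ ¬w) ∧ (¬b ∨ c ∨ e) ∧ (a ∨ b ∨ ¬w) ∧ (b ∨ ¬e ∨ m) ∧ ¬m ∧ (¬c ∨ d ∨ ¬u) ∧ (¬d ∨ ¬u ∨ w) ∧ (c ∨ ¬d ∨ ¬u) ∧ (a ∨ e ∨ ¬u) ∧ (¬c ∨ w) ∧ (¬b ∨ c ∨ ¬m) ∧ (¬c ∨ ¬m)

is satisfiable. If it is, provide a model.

b=T; u=F; a=T; c=T; w=T; m=F; e=T; d=F

Unit clause (¬m) forces m = False.
In (m ∨ ¬u) only ¬u is left, so u = False.
Set b = True.
  then (¬b ∨ m ∨ w) forces w = True.
  then (e ∨ m ∨ ¬w) forces e = True.
  then (c ∨ ¬w) forces c = True.
Set a = True.
Set d = False.
All clauses satisfied.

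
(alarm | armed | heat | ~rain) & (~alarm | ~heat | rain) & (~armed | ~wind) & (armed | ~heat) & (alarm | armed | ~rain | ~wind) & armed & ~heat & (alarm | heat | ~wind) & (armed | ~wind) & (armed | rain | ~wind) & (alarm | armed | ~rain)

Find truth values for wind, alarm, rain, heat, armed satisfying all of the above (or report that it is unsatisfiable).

wind = False, alarm = False, rain = True, heat = False, armed = True

Unit clause (armed) forces armed = True.
Unit clause (~heat) forces heat = False.
In (~armed | ~wind) only ~wind is left, so wind = False.
Set alarm = False.
Set rain = True.
All clauses satisfied.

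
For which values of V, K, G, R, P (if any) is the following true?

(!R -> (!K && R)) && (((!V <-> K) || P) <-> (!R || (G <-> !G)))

V = False, K = False, G = False, R = True, P = False

  !R -> (!K && R) = True
    !R = False
    !K && R = True
      !K = True
  ((!V <-> K) || P) <-> (!R || (G <-> !G)) = True
    (!V <-> K) || P = False
      !V <-> K = False
        !V = True
    !R || (G <-> !G) = False
      !R = False
      G <-> !G = False
        !G = True
Both conjuncts True, so the formula holds.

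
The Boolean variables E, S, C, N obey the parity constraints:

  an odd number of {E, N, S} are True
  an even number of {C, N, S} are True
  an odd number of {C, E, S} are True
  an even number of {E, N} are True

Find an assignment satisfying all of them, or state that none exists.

Unsatisfiable — no assignment works.

Adding constraints 2, 3, 4 mod 2: every variable appears an even number of times on the left, so the left side is 0.
But the right sides sum to 1 (mod 2). 0 ≠ 1 — the system is inconsistent.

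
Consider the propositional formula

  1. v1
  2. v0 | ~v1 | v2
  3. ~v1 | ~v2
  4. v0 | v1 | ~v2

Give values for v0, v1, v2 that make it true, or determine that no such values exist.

v0=T, v1=T, v2=F

Unit clause (v1) forces v1 = True.
In (~v1 | ~v2) only ~v2 is left, so v2 = False.
In (v0 | ~v1 | v2) only v0 is left, so v0 = True.
Check each clause:
  (v1): v1 holds.
  (v0 | ~v1 | v2): v0 holds.
  (~v1 | ~v2): ~v2 holds.
  (v0 | v1 | ~v2): v0 holds.
All clauses satisfied.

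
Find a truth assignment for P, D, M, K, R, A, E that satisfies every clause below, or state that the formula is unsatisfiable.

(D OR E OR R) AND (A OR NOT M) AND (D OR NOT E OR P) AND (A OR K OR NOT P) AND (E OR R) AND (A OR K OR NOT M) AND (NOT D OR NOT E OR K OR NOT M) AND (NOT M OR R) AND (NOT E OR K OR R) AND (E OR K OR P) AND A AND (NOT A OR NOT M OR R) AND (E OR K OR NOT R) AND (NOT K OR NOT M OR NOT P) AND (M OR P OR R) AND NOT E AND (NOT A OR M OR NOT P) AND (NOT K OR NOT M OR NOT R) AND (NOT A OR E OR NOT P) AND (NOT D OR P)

P = False, D = False, M = False, K = True, R = True, A = True, E = False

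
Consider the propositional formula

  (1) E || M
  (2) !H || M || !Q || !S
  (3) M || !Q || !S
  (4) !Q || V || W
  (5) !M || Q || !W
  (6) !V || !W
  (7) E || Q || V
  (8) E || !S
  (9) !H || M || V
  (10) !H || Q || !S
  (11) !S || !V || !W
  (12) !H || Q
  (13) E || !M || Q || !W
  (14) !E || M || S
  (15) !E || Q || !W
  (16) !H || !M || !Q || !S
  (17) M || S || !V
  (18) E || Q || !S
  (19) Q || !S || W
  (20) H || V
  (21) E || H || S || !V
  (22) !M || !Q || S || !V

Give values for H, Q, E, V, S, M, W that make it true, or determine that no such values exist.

H = False, Q = True, E = True, V = True, S = True, M = True, W = False

Set H = False.
  then (H || V) forces V = True.
  then (!V || !W) forces W = False.
Set Q = True.
Try E = False:
  (E || M) forces M = True.
  (E || !S) forces S = False.
  clause (E || H || S || !V) is falsified — backtrack.
So E = True.
Try S = False:
  (!E || M || S) forces M = True.
  clause (!M || !Q || S || !V) is falsified — backtrack.
So S = True.
  then (M || !Q || !S) forces M = True.
All clauses satisfied.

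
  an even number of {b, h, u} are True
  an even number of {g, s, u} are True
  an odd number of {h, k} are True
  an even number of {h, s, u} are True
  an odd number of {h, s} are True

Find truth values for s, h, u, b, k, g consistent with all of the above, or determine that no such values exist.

s=F, h=T, u=T, b=F, k=F, g=T

{b, h, u}: 2 true → even ✓
{g, s, u}: 2 true → even ✓
{h, k}: 1 true → odd ✓
{h, s, u}: 2 true → even ✓
{h, s}: 1 true → odd ✓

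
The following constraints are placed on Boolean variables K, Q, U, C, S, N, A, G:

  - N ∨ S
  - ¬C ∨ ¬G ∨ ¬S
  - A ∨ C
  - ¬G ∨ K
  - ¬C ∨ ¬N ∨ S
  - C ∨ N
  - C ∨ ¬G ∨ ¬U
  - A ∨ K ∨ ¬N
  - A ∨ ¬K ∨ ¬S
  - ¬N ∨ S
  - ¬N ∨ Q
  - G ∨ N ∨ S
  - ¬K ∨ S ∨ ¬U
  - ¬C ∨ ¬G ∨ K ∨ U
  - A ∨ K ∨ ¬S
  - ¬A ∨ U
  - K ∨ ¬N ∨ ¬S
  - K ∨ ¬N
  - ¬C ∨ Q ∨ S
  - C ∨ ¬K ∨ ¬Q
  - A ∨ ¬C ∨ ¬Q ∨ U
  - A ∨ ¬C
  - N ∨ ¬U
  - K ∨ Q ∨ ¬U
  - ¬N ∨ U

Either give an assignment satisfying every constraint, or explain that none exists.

K = True, Q = True, U = True, C = True, S = True, N = True, A = True, G = False

Set K = True.
Set Q = True.
  then (C ∨ ¬K ∨ ¬Q) forces C = True.
  then (A ∨ ¬C) forces A = True.
  then (¬A ∨ U) forces U = True.
  then (N ∨ ¬U) forces N = True.
  then (¬C ∨ ¬N ∨ S) forces S = True.
  then (¬C ∨ ¬G ∨ ¬S) forces G = False.
All clauses satisfied.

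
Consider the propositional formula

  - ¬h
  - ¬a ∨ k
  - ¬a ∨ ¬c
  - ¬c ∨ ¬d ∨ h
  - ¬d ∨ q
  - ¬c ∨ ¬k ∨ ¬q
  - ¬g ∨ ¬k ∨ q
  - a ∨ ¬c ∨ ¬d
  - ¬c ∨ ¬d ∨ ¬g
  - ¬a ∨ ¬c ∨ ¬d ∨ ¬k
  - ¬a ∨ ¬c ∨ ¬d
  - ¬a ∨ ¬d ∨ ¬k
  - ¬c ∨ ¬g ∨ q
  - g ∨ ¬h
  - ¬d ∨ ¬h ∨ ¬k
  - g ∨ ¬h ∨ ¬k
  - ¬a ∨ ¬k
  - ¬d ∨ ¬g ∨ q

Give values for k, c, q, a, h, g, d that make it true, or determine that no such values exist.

Unit clause (¬h) forces h = False.
Set k = True.
  then (¬a ∨ ¬k) forces a = False.
Set c = False.
Set q = True.
Set g = False.
Set d = False.
All clauses satisfied.

k=T, c=F, q=T, a=F, h=F, g=F, d=F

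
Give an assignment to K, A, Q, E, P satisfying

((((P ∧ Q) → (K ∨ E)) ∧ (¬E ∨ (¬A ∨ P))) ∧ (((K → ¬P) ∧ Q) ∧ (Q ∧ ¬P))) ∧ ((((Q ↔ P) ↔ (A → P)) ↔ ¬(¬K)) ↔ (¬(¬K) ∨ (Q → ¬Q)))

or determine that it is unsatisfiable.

K: True, A: True, Q: True, E: False, P: False

  (((P ∧ Q) → (K ∨ E)) ∧ (¬E ∨ (¬A ∨ P))) ∧ (((K → ¬P) ∧ Q) ∧ (Q ∧ ¬P)) = True
    ((P ∧ Q) → (K ∨ E)) ∧ (¬E ∨ (¬A ∨ P)) = True
      (P ∧ Q) → (K ∨ E) = True
        P ∧ Q = False
        K ∨ E = True
      ¬E ∨ (¬A ∨ P) = True
        ¬E = True
        ¬A ∨ P = False
          ¬A = False
    ((K → ¬P) ∧ Q) ∧ (Q ∧ ¬P) = True
      (K → ¬P) ∧ Q = True
        K → ¬P = True
          ¬P = True
      Q ∧ ¬P = True
        ¬P = True
  (((Q ↔ P) ↔ (A → P)) ↔ ¬(¬K)) ↔ (¬(¬K) ∨ (Q → ¬Q)) = True
    ((Q ↔ P) ↔ (A → P)) ↔ ¬(¬K) = True
      (Q ↔ P) ↔ (A → P) = True
        Q ↔ P = False
        A → P = False
      ¬(¬K) = True
        ¬K = False
    ¬(¬K) ∨ (Q → ¬Q) = True
      ¬(¬K) = True
        ¬K = False
      Q → ¬Q = False
        ¬Q = False
Both conjuncts True, so the formula holds.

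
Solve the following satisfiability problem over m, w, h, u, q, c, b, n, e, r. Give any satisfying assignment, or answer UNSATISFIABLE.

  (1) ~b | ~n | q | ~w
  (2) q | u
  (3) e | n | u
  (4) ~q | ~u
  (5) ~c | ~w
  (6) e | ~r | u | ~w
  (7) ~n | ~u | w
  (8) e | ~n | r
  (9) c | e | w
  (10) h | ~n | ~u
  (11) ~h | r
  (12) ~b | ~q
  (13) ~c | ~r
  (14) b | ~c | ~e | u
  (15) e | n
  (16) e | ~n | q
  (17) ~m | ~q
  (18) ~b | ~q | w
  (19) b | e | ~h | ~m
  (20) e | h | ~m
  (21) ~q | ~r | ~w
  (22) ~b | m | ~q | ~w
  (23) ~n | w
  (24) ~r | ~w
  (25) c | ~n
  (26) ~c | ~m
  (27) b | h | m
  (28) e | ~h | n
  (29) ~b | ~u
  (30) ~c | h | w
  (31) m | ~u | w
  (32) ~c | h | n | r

Set m = True.
  then (~m | ~q) forces q = False.
  then (~c | ~m) forces c = False.
  then (q | u) forces u = True.
  then (c | ~n) forces n = False.
  then (~b | ~u) forces b = False.
  then (e | n) forces e = True.
Set w = False.
Set h = True.
  then (~h | r) forces r = True.
All clauses satisfied.

m: True, w: False, h: True, u: True, q: False, c: False, b: False, n: False, e: True, r: True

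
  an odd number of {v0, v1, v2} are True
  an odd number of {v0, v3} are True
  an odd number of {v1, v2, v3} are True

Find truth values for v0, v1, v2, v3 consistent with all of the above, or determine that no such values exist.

UNSATISFIABLE

Adding constraints 1, 2, 3 mod 2: every variable appears an even number of times on the left, so the left side is 0.
But the right sides sum to 1 (mod 2). 0 ≠ 1 — the system is inconsistent.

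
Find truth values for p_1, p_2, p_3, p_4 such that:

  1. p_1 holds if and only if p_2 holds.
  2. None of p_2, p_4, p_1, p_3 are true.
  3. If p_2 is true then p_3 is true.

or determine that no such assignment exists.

p_1=F, p_2=F, p_3=F, p_4=F

  (1) p_1=F, p_2=F — same ✓
  (2) {p_2, p_4, p_1, p_3}: 0 true — none ✓
  (3) p_2=F ⇒ p_3: vacuous ✓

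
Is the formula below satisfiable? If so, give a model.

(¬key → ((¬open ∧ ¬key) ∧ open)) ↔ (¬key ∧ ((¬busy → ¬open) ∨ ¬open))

open: True, busy: False, key: False

  (¬key → ((¬open ∧ ¬key) ∧ open)) ↔ (¬key ∧ ((¬busy → ¬open) ∨ ¬open)) = True
    ¬key → ((¬open ∧ ¬key) ∧ open) = False
      ¬key = True
      (¬open ∧ ¬key) ∧ open = False
        ¬open ∧ ¬key = False
          ¬open = False
          ¬key = True
    ¬key ∧ ((¬busy → ¬open) ∨ ¬open) = False
      ¬key = True
      (¬busy → ¬open) ∨ ¬open = False
        ¬busy → ¬open = False
          ¬busy = True
          ¬open = False
        ¬open = False
The formula evaluates to True.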